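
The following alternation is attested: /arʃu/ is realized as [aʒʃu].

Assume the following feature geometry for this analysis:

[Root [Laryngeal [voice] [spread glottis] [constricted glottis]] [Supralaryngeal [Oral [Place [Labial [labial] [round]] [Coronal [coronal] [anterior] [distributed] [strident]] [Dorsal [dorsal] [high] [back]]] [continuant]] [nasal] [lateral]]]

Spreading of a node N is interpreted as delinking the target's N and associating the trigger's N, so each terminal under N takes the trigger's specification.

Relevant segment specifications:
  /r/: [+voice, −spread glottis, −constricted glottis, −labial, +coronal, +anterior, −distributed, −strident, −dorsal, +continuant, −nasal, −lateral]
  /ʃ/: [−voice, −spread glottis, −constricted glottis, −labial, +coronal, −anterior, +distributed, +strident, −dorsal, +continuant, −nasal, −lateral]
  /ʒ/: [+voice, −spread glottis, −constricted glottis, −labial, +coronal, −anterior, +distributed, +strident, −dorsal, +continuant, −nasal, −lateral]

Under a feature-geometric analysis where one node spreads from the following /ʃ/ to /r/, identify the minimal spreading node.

Comparing /r/ with its surface form [ʒ], the features that change are [anterior], [distributed], [strident].
The smallest constituent containing every changed terminal is Coronal — each of its daughters lacks at least one of the affected features.
Delinking /r/'s Coronal and associating /ʃ/'s Coronal gives precisely the feature bundle of [ʒ].
[voice] stays as in /r/ although /ʃ/ differs there, so no node dominating it spread; among the remaining candidates Coronal is the lowest that derives the output.

Coronal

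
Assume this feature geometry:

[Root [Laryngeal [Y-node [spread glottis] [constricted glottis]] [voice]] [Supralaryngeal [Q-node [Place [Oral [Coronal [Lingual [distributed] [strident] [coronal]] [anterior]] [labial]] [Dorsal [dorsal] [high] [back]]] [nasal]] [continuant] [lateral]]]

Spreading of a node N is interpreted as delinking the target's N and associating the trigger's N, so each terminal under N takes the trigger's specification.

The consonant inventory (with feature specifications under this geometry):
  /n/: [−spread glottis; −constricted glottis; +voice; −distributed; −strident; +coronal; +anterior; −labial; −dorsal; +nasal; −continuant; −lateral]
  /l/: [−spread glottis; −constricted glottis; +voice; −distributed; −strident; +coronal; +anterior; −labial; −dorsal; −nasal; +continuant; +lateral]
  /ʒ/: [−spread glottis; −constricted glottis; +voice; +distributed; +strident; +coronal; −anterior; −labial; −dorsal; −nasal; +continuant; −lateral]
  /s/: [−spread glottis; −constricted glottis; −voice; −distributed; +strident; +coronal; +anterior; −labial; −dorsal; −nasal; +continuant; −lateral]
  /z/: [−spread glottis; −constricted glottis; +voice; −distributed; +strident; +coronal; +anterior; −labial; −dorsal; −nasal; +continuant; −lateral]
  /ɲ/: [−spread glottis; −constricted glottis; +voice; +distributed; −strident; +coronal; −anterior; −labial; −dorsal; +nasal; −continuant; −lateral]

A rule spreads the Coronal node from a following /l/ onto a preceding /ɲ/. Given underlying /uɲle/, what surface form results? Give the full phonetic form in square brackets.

Terminals under Coronal in this geometry: [distributed], [strident], [coronal], [anterior].
Spreading Coronal from /l/ onto /ɲ/ replaces those values with /l/'s: [−distributed], [−strident], [+coronal], [+anterior]. Features outside Coronal ([spread glottis], [constricted glottis], [voice], …) stay as in /ɲ/.
Among the inventory, only /n/ has exactly this specification, giving the surface form [unle].

[unle]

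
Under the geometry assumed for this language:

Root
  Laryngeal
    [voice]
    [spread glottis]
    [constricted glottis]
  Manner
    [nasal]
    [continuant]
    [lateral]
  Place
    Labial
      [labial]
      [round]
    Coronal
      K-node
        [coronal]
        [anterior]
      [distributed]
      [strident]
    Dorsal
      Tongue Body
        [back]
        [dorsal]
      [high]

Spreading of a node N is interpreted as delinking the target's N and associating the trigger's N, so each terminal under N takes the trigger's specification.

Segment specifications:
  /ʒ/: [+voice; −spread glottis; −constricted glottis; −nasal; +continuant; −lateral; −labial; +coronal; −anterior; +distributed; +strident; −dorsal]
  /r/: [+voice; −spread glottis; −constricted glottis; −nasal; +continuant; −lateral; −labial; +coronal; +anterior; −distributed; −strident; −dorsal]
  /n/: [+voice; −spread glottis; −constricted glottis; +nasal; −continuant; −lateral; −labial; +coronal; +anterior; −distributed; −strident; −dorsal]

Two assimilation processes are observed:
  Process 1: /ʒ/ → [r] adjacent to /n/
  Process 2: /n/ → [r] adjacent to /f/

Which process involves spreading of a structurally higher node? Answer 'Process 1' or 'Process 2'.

Process 2

In Process 1, [anterior], [distributed], [strident] change, so the minimal spreading node is Coronal at depth 2.
In Process 2, [nasal], [continuant] change, so the minimal spreading node is Manner at depth 1.
Manner is closer to Root than Coronal, so Process 2 spreads the higher node.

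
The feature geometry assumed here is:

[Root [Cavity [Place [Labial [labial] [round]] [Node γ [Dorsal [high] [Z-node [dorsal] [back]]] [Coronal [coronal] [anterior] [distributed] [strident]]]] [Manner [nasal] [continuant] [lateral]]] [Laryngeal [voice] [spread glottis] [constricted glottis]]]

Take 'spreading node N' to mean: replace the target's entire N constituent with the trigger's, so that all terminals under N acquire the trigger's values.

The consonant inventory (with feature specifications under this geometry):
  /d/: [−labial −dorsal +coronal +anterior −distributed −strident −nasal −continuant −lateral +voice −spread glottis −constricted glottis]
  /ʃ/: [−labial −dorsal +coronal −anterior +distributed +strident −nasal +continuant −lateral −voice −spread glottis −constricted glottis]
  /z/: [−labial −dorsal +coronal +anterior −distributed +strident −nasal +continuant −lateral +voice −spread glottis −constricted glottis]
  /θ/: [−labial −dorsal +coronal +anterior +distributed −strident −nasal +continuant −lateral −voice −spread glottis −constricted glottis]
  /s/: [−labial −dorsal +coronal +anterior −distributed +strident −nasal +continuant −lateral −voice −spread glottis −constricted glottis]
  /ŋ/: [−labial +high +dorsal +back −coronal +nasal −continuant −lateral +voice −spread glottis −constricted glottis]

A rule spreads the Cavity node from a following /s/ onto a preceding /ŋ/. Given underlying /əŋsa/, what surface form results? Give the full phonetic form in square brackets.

The Cavity node dominates the terminals [labial], [round], [high], [dorsal], [back], [coronal], [anterior], [distributed], [strident], [nasal], [continuant], [lateral].
After delinking /ŋ/'s Cavity and linking /s/'s, the affected terminals become [−labial], [−dorsal], [+coronal], [+anterior], [−distributed], [+strident], [−nasal], [+continuant], [−lateral]; [voice], [spread glottis], [constricted glottis] (outside Cavity) are retained from /ŋ/.
Among the inventory, only /z/ has exactly this specification, giving the surface form [əzsa].

[əzsa]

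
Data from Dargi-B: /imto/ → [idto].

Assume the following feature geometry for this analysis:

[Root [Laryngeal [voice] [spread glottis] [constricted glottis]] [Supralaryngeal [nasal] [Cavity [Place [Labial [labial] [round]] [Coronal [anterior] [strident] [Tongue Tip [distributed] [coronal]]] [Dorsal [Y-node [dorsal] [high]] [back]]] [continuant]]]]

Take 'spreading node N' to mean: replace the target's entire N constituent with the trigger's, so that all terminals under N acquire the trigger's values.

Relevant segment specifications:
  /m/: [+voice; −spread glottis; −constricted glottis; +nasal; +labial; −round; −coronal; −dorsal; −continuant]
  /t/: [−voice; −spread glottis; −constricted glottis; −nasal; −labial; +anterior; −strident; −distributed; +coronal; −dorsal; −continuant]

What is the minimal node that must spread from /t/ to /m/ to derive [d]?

Supralaryngeal

Comparing /m/ with its surface form [d], the features that change are [nasal], [labial], [round], [coronal], [anterior], [distributed], [strident].
In this geometry the lowest node dominating all of them is Supralaryngeal: every daughter of Supralaryngeal dominates only a proper subset, so no lower node suffices.
If Supralaryngeal spreads, every terminal under it takes /t/'s value, producing [d] as observed.
[voice] — on which /t/ differs from /m/ — is unchanged, so Root cannot have spread; the constituent is no larger than Supralaryngeal.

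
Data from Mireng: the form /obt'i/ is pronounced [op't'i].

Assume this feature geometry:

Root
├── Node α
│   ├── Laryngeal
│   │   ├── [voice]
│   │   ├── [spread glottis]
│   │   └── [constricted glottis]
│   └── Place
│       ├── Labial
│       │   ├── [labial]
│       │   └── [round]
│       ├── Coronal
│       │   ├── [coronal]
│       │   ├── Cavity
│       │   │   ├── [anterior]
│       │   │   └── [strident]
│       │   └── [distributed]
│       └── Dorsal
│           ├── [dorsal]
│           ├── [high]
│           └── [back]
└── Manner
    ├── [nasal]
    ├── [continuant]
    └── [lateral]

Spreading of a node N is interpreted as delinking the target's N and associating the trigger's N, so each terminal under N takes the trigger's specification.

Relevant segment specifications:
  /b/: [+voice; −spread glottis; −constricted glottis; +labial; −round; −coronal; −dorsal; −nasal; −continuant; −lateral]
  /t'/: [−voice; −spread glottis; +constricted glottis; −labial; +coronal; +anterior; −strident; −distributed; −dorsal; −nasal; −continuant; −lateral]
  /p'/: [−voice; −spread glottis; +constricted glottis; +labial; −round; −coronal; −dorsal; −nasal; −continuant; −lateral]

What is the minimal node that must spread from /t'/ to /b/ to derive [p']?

/b/ and [p'] differ in [voice], [constricted glottis]; every other specified feature is identical.
In this geometry the lowest node dominating all of them is Laryngeal: every daughter of Laryngeal dominates only a proper subset, so no lower node suffices.
If Laryngeal spreads, every terminal under it takes /t'/'s value, producing [p'] as observed.
[labial], [coronal] — on which /t'/ differs from /b/ — are unchanged, so neither Node α nor anything higher can have spread; the constituent is no larger than Laryngeal.

Laryngeal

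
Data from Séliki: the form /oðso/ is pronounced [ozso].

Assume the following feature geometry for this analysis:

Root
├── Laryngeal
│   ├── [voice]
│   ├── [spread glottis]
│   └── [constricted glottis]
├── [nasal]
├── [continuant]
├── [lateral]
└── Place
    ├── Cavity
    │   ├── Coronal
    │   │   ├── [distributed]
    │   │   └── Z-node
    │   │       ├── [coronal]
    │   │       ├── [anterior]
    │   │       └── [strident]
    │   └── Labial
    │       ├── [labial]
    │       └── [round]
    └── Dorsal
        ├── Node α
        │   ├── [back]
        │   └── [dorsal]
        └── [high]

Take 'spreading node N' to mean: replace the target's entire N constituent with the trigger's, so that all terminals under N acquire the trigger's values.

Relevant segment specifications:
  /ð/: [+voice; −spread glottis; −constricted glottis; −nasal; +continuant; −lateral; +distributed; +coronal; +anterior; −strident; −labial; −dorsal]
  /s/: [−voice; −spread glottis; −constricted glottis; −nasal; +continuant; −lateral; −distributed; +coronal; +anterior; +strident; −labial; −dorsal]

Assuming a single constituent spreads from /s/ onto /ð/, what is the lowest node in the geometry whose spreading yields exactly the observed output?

Coronal

/ð/ and [z] differ in [distributed], [strident]; every other specified feature is identical.
These terminals are all dominated by Coronal, and no proper subconstituent of Coronal covers them all; Coronal is their lowest common ancestor.
Spreading Coronal from /s/ overwrites each of those terminals with /s/'s values, yielding exactly [z].
[voice] stays as in /ð/ although /s/ differs there, so no node dominating it spread; among the remaining candidates Coronal is the lowest that derives the output.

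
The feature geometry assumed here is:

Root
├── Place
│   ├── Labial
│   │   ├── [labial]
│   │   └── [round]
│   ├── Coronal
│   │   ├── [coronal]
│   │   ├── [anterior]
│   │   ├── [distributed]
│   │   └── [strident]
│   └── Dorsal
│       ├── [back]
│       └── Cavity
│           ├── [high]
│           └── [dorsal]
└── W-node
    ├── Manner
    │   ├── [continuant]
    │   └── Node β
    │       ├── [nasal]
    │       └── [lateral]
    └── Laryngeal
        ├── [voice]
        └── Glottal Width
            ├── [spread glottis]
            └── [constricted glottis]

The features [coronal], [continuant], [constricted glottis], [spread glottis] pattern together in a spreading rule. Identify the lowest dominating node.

Root

[coronal]: Root / Place / Coronal / [coronal].
[continuant]: Root / W-node / Manner / [continuant].
[constricted glottis]: Root / W-node / Laryngeal / Glottal Width / [constricted glottis].
[spread glottis]: Root / W-node / Laryngeal / Glottal Width / [spread glottis].
Root is the lowest common ancestor — every listed feature sits under it, and no single subconstituent of Root covers them all.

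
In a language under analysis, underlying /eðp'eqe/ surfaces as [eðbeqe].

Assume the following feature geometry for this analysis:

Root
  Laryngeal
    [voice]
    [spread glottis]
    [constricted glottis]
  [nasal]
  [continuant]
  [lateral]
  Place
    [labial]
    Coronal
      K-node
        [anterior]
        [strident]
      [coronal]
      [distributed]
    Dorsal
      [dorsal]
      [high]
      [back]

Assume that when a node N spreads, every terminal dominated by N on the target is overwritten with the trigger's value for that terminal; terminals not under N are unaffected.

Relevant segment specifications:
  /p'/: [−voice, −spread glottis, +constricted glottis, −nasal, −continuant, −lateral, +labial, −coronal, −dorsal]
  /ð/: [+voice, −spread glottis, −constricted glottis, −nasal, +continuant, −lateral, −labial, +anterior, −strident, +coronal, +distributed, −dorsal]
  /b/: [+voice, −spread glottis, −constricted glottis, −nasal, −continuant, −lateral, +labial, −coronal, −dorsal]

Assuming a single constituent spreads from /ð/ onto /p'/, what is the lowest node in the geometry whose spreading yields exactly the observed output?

Laryngeal

/p'/ and [b] differ in [voice], [constricted glottis]; every other specified feature is identical.
The smallest constituent containing every changed terminal is Laryngeal — each of its daughters lacks at least one of the affected features.
Delinking /p'/'s Laryngeal and associating /ð/'s Laryngeal gives precisely the feature bundle of [b].
Since [coronal], [continuant] are preserved even though /ð/ disagrees there, no node above Laryngeal spread.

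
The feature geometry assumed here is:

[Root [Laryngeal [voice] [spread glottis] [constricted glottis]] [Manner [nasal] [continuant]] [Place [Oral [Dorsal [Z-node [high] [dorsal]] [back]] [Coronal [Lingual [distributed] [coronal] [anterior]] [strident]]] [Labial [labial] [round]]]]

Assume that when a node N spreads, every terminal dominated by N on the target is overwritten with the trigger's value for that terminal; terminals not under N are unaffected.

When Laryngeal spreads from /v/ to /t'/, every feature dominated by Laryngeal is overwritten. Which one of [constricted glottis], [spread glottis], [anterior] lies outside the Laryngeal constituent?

Under this geometry, Laryngeal contains [voice], [spread glottis], [constricted glottis].
Spreading Laryngeal replaces [spread glottis], [constricted glottis] with the trigger's values, since each sits inside the Laryngeal constituent.
[anterior] attaches under Lingual, not under Laryngeal, so /t'/ retains its own value for [anterior].

[anterior]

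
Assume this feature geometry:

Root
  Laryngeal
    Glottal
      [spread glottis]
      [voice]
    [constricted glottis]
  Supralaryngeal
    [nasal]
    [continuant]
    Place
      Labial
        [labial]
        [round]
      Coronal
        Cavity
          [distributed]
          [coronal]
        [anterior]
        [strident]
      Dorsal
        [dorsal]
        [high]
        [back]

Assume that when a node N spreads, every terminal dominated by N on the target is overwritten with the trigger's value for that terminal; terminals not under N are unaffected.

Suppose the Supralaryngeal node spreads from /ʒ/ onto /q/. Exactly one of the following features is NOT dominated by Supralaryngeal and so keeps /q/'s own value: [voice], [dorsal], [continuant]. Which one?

Under this geometry, Supralaryngeal contains [nasal], [continuant], [labial], [round], [distributed], [coronal], [anterior], [strident], [dorsal], [high], [back].
Of the listed options, [continuant], [dorsal] are among these and would be overwritten by spreading Supralaryngeal.
[voice] is not within the Supralaryngeal subtree (it hangs from Glottal), so /q/'s [voice] value survives.

[voice]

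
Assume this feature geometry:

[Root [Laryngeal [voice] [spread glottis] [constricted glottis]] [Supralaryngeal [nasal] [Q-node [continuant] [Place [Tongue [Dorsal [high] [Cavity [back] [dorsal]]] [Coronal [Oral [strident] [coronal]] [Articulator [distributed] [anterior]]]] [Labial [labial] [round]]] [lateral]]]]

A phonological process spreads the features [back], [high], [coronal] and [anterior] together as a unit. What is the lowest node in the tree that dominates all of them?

Tongue

[back] is immediately dominated by Cavity.
[high] is immediately dominated by Dorsal.
[coronal] is immediately dominated by Oral.
[anterior] is immediately dominated by Articulator.
The listed terminals split across distinct daughters of Tongue, so Tongue itself is the smallest node containing them all.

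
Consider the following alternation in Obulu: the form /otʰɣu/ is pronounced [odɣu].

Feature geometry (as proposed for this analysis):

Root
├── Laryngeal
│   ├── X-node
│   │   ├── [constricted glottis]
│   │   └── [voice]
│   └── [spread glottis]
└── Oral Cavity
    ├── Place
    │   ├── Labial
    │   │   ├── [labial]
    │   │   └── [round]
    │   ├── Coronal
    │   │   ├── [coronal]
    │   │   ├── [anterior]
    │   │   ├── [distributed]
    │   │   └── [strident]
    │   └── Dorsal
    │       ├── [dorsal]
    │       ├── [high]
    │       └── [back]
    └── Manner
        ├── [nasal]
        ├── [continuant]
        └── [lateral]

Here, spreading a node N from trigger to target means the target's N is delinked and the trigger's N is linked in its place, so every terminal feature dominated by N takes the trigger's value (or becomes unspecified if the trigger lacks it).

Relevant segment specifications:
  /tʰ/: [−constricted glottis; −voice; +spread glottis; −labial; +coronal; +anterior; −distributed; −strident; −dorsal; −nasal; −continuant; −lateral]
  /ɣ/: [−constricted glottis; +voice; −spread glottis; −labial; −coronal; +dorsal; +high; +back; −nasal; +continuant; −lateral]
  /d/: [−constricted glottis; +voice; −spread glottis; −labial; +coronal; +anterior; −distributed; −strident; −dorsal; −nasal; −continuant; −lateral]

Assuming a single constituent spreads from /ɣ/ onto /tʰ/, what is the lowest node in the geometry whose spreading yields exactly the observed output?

Laryngeal

The alternation /tʰ/ → [d] changes [voice], [spread glottis] and nothing else.
Tracing each changed feature up the tree, the paths first meet at Laryngeal; any lower node misses at least one of them.
Delinking /tʰ/'s Laryngeal and associating /ɣ/'s Laryngeal gives precisely the feature bundle of [d].
[continuant], [coronal] — on which /ɣ/ differs from /tʰ/ — are unchanged, so Root cannot have spread; the constituent is no larger than Laryngeal.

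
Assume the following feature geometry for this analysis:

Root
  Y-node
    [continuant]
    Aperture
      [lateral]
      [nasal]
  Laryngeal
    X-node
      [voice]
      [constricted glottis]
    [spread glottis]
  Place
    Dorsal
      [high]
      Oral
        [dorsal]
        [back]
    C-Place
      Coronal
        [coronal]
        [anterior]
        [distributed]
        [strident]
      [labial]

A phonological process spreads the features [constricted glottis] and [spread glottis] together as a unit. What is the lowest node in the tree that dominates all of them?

[constricted glottis]: Root ▹ Laryngeal ▹ X-node ▹ [constricted glottis].
[spread glottis]: Root ▹ Laryngeal ▹ [spread glottis].
These paths first converge at Laryngeal; no daughter of Laryngeal dominates all 2 features, so Laryngeal is the minimal constituent.

Laryngeal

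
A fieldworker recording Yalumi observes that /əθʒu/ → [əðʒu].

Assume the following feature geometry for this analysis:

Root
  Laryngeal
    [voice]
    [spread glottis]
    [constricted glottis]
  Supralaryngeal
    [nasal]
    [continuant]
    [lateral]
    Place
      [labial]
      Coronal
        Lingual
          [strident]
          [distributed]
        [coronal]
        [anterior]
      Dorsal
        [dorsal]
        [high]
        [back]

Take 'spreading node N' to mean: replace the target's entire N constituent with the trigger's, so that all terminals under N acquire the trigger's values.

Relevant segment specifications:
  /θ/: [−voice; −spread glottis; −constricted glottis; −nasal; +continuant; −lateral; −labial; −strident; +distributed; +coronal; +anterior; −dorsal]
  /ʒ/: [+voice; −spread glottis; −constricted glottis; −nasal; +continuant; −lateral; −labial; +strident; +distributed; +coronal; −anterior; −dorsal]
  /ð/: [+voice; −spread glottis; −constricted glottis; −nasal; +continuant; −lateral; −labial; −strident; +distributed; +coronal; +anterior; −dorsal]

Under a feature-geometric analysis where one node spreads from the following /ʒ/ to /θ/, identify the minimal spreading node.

[voice]

The alternation /θ/ → [ð] changes [voice] and nothing else.
Since just one terminal is affected and it takes /ʒ/'s value, spreading the terminal [voice] alone is sufficient and minimal.
Features on which the two segments disagree outside [voice], such as [anterior], [strident], are unchanged — nothing dominating them spread, and [voice] is the minimal sufficient constituent.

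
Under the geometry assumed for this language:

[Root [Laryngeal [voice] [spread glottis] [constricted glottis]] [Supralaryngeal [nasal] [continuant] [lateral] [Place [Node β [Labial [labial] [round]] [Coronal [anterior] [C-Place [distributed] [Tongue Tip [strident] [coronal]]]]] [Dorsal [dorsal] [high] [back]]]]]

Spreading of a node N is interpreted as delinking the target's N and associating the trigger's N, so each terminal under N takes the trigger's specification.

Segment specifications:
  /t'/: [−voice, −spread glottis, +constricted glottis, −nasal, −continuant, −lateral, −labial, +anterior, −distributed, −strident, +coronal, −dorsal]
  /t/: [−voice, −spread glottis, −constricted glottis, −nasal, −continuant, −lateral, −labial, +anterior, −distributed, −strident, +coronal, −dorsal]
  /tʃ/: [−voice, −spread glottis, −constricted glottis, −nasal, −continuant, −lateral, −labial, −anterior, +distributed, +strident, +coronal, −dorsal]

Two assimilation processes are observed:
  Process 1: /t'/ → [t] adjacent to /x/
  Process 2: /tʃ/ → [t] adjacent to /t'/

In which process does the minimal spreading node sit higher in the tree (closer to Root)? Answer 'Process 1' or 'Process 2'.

Process 1

In Process 1, [constricted glottis] changes, so the minimal spreading node is [constricted glottis] at depth 2.
In Process 2, [anterior], [distributed], [strident] change, so the minimal spreading node is Coronal at depth 4.
[constricted glottis] is closer to Root than Coronal, so Process 1 spreads the higher node.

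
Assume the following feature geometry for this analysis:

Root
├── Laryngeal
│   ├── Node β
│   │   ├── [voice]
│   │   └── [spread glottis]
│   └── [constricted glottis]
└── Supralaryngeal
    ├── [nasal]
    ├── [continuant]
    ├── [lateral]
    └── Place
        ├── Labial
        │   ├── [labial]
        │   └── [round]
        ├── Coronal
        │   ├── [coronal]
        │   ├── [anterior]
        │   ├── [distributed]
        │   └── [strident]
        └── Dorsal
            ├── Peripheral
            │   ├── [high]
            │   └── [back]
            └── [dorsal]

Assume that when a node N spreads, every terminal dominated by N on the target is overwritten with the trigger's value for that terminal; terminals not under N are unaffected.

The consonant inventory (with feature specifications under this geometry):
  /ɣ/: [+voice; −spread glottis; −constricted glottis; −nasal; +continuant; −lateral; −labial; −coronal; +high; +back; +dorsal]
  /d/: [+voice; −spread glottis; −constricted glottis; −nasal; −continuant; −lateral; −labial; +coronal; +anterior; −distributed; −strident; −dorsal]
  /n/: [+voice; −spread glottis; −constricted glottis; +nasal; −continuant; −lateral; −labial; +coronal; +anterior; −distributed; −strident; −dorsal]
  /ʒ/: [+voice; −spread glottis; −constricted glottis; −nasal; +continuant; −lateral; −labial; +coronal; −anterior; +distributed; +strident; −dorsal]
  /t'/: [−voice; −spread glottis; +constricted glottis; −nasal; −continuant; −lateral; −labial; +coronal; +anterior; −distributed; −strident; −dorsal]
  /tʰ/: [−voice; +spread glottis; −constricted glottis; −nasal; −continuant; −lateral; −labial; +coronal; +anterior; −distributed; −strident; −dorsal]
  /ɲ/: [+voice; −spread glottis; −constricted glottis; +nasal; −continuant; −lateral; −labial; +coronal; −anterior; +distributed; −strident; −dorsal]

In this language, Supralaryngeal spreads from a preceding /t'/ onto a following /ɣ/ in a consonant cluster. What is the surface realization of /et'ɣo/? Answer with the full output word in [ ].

Terminals under Supralaryngeal in this geometry: [nasal], [continuant], [lateral], [labial], [round], [coronal], [anterior], [distributed], [strident], [high], [back], [dorsal].
After delinking /ɣ/'s Supralaryngeal and linking /t'/'s, the affected terminals become [−nasal], [−continuant], [−lateral], [−labial], [+coronal], [+anterior], [−distributed], [−strident], [−dorsal]; [voice], [spread glottis], [constricted glottis] (outside Supralaryngeal) are retained from /ɣ/.
This feature bundle is that of [d], so /et'ɣo/ surfaces as [et'do].

[et'do]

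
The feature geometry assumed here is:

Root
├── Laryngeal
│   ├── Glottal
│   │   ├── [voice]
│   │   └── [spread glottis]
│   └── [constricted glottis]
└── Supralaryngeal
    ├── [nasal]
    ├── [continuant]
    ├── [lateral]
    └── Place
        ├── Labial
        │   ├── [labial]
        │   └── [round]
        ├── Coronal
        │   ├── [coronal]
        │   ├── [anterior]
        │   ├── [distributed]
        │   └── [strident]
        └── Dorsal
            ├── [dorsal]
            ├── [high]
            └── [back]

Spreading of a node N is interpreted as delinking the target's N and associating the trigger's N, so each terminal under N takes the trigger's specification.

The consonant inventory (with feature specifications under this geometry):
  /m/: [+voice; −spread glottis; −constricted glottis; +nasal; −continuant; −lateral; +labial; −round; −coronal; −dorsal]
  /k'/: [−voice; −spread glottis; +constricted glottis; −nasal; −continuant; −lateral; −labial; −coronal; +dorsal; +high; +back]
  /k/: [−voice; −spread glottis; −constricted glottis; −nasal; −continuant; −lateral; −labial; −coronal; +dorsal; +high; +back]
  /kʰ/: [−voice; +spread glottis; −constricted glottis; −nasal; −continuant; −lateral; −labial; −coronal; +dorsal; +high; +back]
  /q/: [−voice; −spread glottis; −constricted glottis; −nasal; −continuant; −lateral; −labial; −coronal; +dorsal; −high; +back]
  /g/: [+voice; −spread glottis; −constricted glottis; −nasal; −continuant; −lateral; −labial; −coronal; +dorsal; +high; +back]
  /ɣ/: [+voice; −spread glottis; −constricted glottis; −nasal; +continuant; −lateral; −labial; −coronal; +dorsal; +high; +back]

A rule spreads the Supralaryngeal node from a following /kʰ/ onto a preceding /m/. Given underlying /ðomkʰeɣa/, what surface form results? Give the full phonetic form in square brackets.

[ðogkʰeɣa]

Supralaryngeal immediately or transitively dominates [nasal], [continuant], [lateral], [labial], [round], [coronal], [anterior], [distributed], [strident], [dorsal], [high], [back].
Spreading Supralaryngeal from /kʰ/ onto /m/ replaces those values with /kʰ/'s: [−nasal], [−continuant], [−lateral], [−labial], [−coronal], [+dorsal], [+high], [+back]. Features outside Supralaryngeal ([voice], [spread glottis], [constricted glottis]) stay as in /m/.
The resulting bundle matches /g/ in the inventory; substituting it for /m/ gives [ðogkʰeɣa].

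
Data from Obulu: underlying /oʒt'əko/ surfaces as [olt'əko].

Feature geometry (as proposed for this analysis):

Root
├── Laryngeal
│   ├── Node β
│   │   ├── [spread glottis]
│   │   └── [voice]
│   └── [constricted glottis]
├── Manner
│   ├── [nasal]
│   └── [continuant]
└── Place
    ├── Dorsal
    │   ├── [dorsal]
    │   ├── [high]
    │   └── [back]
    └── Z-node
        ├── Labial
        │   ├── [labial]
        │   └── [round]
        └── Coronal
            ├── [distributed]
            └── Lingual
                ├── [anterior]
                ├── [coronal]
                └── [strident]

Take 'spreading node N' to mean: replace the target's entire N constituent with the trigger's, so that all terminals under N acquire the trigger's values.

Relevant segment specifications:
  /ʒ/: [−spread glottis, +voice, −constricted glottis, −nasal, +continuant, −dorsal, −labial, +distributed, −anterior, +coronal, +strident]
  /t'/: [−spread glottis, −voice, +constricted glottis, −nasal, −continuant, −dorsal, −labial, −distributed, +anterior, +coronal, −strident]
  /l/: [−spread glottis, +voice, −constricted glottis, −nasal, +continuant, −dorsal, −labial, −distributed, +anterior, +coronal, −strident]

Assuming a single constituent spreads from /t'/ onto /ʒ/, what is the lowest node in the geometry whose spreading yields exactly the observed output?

Feature comparison: [anterior], [distributed], [strident] differ between /ʒ/ and [l]; the remaining terminals match.
These terminals are all dominated by Coronal, and no proper subconstituent of Coronal covers them all; Coronal is their lowest common ancestor.
If Coronal spreads, every terminal under it takes /t'/'s value, producing [l] as observed.
Features on which the two segments disagree outside Coronal, such as [constricted glottis], [continuant], are unchanged — nothing dominating them spread, and Coronal is the minimal sufficient constituent.

Coronal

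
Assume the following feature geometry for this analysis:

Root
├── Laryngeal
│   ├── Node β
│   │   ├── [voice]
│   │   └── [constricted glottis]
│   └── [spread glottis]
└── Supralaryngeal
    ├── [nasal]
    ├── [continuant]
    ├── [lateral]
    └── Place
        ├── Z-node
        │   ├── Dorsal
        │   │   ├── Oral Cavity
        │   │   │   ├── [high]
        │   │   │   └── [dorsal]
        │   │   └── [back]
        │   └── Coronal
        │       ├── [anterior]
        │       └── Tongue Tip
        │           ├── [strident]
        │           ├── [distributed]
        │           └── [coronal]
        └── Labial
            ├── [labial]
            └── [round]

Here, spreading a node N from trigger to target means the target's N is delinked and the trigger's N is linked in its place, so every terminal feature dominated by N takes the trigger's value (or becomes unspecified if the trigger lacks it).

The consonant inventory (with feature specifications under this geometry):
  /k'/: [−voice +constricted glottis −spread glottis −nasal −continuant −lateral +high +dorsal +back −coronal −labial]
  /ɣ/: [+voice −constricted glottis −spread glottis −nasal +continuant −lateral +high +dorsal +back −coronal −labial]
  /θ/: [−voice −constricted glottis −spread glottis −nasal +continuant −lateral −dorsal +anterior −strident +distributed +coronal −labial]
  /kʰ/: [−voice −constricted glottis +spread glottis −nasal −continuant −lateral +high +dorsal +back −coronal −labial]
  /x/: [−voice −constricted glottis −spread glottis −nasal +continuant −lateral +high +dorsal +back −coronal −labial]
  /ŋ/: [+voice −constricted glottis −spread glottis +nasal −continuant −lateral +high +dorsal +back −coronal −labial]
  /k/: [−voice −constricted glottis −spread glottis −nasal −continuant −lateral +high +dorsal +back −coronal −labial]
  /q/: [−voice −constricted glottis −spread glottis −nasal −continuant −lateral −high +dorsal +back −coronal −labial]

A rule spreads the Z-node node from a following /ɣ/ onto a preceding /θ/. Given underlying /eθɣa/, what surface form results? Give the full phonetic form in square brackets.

Z-node immediately or transitively dominates [high], [dorsal], [back], [anterior], [strident], [distributed], [coronal].
Spreading Z-node from /ɣ/ onto /θ/ replaces those values with /ɣ/'s: [+high], [+dorsal], [+back], [−coronal]. Features outside Z-node ([voice], [constricted glottis], [spread glottis], …) stay as in /θ/.
This feature bundle is that of [x], so /eθɣa/ surfaces as [exɣa].

[exɣa]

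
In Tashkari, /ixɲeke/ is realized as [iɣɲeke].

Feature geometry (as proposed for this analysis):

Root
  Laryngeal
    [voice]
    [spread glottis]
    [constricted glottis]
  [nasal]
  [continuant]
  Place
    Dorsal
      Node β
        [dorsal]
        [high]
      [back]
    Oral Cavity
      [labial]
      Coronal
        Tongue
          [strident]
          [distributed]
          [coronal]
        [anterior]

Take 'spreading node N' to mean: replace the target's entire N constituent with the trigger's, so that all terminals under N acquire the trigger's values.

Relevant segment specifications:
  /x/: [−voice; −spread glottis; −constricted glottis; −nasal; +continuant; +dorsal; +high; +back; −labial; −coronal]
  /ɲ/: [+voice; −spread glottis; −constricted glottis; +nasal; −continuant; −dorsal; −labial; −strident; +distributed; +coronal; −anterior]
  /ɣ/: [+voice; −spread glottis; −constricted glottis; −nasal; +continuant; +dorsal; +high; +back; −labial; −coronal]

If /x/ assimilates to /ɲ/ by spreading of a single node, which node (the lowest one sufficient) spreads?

[voice]

The alternation /x/ → [ɣ] changes [voice] and nothing else.
Only a single terminal changes, and /ɲ/ supplies the new value, so [voice] itself is the minimal spreading constituent.
[dorsal], [continuant] stay as in /x/ although /ɲ/ differs there, so no node dominating them spread; among the remaining candidates [voice] is the lowest that derives the output.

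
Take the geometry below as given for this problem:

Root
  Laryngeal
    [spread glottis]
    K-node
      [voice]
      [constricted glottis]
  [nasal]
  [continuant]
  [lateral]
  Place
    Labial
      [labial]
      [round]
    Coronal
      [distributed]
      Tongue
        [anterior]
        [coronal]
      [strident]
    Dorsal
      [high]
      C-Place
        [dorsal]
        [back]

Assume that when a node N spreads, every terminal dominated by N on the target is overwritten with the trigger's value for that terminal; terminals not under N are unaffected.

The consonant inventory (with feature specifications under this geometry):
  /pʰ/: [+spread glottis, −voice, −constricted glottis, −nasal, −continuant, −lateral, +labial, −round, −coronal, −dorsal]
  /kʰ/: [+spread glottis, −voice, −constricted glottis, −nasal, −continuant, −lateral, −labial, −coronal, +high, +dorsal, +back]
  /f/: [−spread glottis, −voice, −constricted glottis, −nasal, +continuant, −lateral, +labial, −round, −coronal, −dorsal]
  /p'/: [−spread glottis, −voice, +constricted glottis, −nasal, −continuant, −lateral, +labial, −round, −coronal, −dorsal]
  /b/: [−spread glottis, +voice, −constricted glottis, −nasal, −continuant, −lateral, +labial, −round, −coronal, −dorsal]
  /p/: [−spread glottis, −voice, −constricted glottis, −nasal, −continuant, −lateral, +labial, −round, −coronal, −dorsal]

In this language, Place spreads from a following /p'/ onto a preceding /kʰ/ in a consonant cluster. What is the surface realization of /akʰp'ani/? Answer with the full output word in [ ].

Place immediately or transitively dominates [labial], [round], [distributed], [anterior], [coronal], [strident], [high], [dorsal], [back].
Spreading Place from /p'/ onto /kʰ/ replaces those values with /p'/'s: [+labial], [−round], [−coronal], [−dorsal]. Features outside Place ([spread glottis], [voice], [constricted glottis], …) stay as in /kʰ/.
Among the inventory, only /pʰ/ has exactly this specification, giving the surface form [apʰp'ani].

[apʰp'ani]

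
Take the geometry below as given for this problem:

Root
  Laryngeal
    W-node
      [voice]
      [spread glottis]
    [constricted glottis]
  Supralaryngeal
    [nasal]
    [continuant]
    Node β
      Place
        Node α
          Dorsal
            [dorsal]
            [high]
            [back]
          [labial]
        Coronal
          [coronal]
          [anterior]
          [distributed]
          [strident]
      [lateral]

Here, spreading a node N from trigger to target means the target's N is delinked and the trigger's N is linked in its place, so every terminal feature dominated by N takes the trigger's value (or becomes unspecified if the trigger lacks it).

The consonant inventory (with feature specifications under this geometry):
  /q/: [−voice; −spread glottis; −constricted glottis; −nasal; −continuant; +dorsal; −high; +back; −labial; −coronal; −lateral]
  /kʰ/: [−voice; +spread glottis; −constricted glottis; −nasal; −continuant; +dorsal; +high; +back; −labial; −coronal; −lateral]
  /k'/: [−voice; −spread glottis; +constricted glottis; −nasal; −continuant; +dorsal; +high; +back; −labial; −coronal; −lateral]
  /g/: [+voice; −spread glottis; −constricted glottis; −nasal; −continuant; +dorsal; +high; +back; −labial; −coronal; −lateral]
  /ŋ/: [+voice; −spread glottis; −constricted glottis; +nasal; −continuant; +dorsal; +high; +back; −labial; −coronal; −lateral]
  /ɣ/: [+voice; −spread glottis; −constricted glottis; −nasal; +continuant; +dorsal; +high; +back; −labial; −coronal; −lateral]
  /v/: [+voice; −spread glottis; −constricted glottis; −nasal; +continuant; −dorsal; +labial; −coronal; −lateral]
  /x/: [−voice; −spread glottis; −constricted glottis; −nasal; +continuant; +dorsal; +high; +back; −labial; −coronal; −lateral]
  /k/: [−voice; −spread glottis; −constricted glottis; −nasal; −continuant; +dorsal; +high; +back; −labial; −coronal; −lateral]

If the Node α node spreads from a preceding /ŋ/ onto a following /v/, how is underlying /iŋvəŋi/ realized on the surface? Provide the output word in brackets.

Node α immediately or transitively dominates [dorsal], [high], [back], [labial].
After delinking /v/'s Node α and linking /ŋ/'s, the affected terminals become [+dorsal], [+high], [+back], [−labial]; [voice], [spread glottis], [constricted glottis], … (outside Node α) are retained from /v/.
This feature bundle is that of [ɣ], so /iŋvəŋi/ surfaces as [iŋɣəŋi].

[iŋɣəŋi]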